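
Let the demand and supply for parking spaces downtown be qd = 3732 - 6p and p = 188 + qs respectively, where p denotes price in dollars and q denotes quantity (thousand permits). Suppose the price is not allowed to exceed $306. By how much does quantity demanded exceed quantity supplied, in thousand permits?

Rearranging supply gives qs = p - 188. In a free market, 3732 - 6p = p - 188 gives the equilibrium p* = 560, q* = 372.
Because the ceiling (306) lies below the market-clearing price, it is binding.
At p = 306: qd = 3732 - 6·306 = 1896 and qs = 306 - 188 = 118.
Shortage = qd - qs = 1896 - 118 = 1778.

1778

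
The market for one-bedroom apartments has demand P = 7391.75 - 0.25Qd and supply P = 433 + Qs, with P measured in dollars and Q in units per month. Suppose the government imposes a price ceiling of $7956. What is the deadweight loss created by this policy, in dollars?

Rearranging demand gives Qd = 29567 - 4P; rearranging supply gives Qs = P - 433. Equilibrium: 29567 - 4P = P - 433, so 30000 = 5P and P* = 6000, Q* = 5567.
Since 7956 is above P* = 6000, the ceiling does not bind and the free-market outcome prevails.
Since the control does not bind, no trades are prevented and deadweight loss is zero.

0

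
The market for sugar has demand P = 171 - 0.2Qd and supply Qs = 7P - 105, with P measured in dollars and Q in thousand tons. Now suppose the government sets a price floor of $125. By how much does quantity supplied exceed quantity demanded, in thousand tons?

Rearranging demand gives Qd = 855 - 5P. In a free market, 855 - 5P = 7P - 105 gives the equilibrium P* = 80, Q* = 455.
The floor of 125 is above the equilibrium price 80, so it binds.
At P = 125: Qd = 855 - 5·125 = 230 and Qs = 7·125 - 105 = 770.
Surplus = Qs - Qd = 770 - 230 = 540.

540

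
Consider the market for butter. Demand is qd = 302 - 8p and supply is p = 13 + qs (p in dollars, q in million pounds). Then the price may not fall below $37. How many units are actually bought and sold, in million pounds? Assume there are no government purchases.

Rearranging supply gives qs = p - 13. Equilibrium: 302 - 8p = p - 13, so 315 = 9p and p* = 35, q* = 22.
Since 37 > 35, the floor is binding.
At p = 37: qd = 302 - 8·37 = 6 and qs = 37 - 13 = 24.
The quantity actually transacted is the short side, demand: 6.

6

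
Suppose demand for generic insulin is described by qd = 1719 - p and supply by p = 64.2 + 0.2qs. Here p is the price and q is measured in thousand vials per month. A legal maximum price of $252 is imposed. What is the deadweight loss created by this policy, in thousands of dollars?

Rearranging supply gives qs = 5p - 321. In a free market, 1719 - p = 5p - 321 gives the equilibrium p* = 340, q* = 1379.
Since 252 < 340, the ceiling is binding.
At p = 252: qd = 1719 - 252 = 1467 and qs = 5·252 - 321 = 939.
Quantity traded falls to 939. At q = 939 the demand price is 1719 - 939 = 780 and the supply price is (321 + 939)/5 = 252.
Deadweight loss = ½ · (780 - 252) · (1379 - 939) = ½ · 528 · 440 = 116160.

116160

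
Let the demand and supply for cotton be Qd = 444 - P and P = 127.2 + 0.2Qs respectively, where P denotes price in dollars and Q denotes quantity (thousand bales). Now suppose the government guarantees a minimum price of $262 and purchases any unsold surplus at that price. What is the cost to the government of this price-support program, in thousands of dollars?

128904

Rearranging supply gives Qs = 5P - 636. Equilibrium: 444 - P = 5P - 636, so 1080 = 6P and P* = 180, Q* = 264.
Since 262 > 180, the floor is binding.
At P = 262: Qd = 444 - 262 = 182 and Qs = 5·262 - 636 = 674.
Surplus = Qs - Qd = 492.
Government expenditure = surplus × support price = 492 × 262 = 128904.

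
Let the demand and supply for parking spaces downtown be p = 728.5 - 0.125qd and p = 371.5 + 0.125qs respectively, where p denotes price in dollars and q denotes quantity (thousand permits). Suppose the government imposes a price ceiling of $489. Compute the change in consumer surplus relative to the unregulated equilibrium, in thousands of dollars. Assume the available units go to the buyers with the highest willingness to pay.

Rearranging demand gives qd = 5828 - 8p; rearranging supply gives qs = 8p - 2972. Equilibrium: 5828 - 8p = 8p - 2972, so 8800 = 16p and p* = 550, q* = 1428.
Since 489 < 550, the ceiling is binding.
At p = 489: qd = 5828 - 8·489 = 1916 and qs = 8·489 - 2972 = 940.
Consumer surplus without the control is ½ · (728.5 - 550) · 1428 = 127449.
With the ceiling, 940 units are sold at 489 (assume they go to the highest-value buyers). The demand price at q = 940 is 611, so CS = ½ · [(728.5 - 489) + (611 - 489)] · 940 = 169905.
Change in consumer surplus = 169905 - 127449 = 42456.

42456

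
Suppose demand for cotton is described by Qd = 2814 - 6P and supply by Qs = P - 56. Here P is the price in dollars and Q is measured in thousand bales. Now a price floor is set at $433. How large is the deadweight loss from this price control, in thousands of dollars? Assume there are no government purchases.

Setting quantity demanded equal to quantity supplied, 2814 - 6P = P - 56, gives P* = 410 and Q* = 354.
Because the floor (433) lies above the market-clearing price, it is binding.
At P = 433: Qd = 2814 - 6·433 = 216 and Qs = 433 - 56 = 377.
Quantity traded falls to 216. At Q = 216 the demand price is (2814 - 216)/6 = 433 and the supply price is 56 + 216 = 272.
Deadweight loss = ½ · (433 - 272) · (354 - 216) = ½ · 161 · 138 = 11109.

11109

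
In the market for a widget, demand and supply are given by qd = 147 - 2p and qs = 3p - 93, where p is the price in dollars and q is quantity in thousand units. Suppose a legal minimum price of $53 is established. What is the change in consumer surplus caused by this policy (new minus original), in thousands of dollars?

-230

In a free market, 147 - 2p = 3p - 93 gives the equilibrium p* = 48, q* = 51.
Since 53 > 48, the floor is binding.
At p = 53: qd = 147 - 2·53 = 41 and qs = 3·53 - 93 = 66.
Consumer surplus without the control is ½ · (73.5 - 48) · 51 = 650.25.
With the floor, consumers buy 41 units at 53, so CS = ½ · (73.5 - 53) · 41 = 420.25.
Change in consumer surplus = 420.25 - 650.25 = -230.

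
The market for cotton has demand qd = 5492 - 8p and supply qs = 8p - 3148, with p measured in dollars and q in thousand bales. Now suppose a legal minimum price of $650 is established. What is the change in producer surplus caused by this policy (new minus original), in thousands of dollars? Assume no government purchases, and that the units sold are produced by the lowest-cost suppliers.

Equilibrium: 5492 - 8p = 8p - 3148, so 8640 = 16p and p* = 540, q* = 1172.
Because the floor (650) lies above the market-clearing price, it is binding.
At p = 650: qd = 5492 - 8·650 = 292 and qs = 8·650 - 3148 = 2052.
Producer surplus without the control is ½ · (540 - 393.5) · 1172 = 85849.
With the floor, 292 units are sold at 650. The supply price at q = 292 is 430, so PS = ½ · [(650 - 393.5) + (650 - 430)] · 292 = 69569.
Change in producer surplus = 69569 - 85849 = -16280.

-16280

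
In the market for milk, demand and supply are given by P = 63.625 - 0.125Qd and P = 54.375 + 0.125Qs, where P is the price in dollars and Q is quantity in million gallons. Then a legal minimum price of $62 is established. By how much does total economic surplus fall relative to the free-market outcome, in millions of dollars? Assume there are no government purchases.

72

Rearranging demand gives Qd = 509 - 8P; rearranging supply gives Qs = 8P - 435. Setting quantity demanded equal to quantity supplied, 509 - 8P = 8P - 435, gives P* = 59 and Q* = 37.
Since 62 > 59, the floor is binding.
At P = 62: Qd = 509 - 8·62 = 13 and Qs = 8·62 - 435 = 61.
Quantity traded falls to 13. At Q = 13 the demand price is (509 - 13)/8 = 62 and the supply price is (435 + 13)/8 = 56.
Deadweight loss = ½ · (62 - 56) · (37 - 13) = ½ · 6 · 24 = 72.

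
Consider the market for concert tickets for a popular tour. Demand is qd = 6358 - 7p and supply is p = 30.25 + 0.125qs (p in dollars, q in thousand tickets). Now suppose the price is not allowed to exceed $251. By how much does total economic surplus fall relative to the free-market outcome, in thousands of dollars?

Rearranging supply gives qs = 8p - 242. Setting quantity demanded equal to quantity supplied, 6358 - 7p = 8p - 242, gives p* = 440 and q* = 3278.
Since 251 < 440, the ceiling is binding.
At p = 251: qd = 6358 - 7·251 = 4601 and qs = 8·251 - 242 = 1766.
Quantity traded falls to 1766. At q = 1766 the demand price is (6358 - 1766)/7 = 656 and the supply price is (242 + 1766)/8 = 251.
Deadweight loss = ½ · (656 - 251) · (3278 - 1766) = ½ · 405 · 1512 = 306180.

306180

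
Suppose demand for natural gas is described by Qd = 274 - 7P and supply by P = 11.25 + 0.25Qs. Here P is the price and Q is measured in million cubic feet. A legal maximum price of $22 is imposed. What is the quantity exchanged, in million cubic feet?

Rearranging supply gives Qs = 4P - 45. In a free market, 274 - 7P = 4P - 45 gives the equilibrium P* = 29, Q* = 71.
Since 22 < 29, the ceiling is binding.
At P = 22: Qd = 274 - 7·22 = 120 and Qs = 4·22 - 45 = 43.
The quantity actually transacted is the short side, supply: 43.

43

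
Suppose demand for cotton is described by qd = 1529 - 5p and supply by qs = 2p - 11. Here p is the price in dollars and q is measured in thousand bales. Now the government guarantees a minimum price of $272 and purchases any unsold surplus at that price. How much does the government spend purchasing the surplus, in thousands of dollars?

99008

Setting quantity demanded equal to quantity supplied, 1529 - 5p = 2p - 11, gives p* = 220 and q* = 429.
The floor of 272 is above the equilibrium price 220, so it binds.
At p = 272: qd = 1529 - 5·272 = 169 and qs = 2·272 - 11 = 533.
Surplus = qs - qd = 364.
Government expenditure = surplus × support price = 364 × 272 = 99008.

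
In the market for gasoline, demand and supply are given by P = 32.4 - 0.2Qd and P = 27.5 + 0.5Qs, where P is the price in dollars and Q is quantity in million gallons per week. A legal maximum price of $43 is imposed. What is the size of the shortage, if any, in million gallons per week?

0

Rearranging demand gives Qd = 162 - 5P; rearranging supply gives Qs = 2P - 55. In a free market, 162 - 5P = 2P - 55 gives the equilibrium P* = 31, Q* = 7.
Since 43 is above P* = 31, the ceiling does not bind and the free-market outcome prevails.
Since the control does not bind, there is no shortage.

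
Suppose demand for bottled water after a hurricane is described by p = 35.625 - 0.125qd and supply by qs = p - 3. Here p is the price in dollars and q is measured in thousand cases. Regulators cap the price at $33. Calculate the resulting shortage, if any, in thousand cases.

Rearranging demand gives qd = 285 - 8p. In a free market, 285 - 8p = p - 3 gives the equilibrium p* = 32, q* = 29.
Since 33 is above p* = 32, the ceiling does not bind and the free-market outcome prevails.
Since the control does not bind, there is no shortage.

0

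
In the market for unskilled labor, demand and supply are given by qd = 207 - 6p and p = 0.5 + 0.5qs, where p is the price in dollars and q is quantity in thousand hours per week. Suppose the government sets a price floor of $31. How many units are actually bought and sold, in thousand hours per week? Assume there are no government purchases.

Rearranging supply gives qs = 2p - 1. Without the control the market clears where 207 - 6p = 2p - 1, i.e. p* = 26 and q* = 51.
Because the floor (31) lies above the market-clearing price, it is binding.
At p = 31: qd = 207 - 6·31 = 21 and qs = 2·31 - 1 = 61.
The quantity actually transacted is the short side, demand: 21.

21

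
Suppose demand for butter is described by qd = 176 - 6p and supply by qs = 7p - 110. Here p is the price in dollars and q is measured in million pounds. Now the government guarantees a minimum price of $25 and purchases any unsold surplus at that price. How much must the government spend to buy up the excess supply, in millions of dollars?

975

Setting quantity demanded equal to quantity supplied, 176 - 6p = 7p - 110, gives p* = 22 and q* = 44.
Because the floor (25) lies above the market-clearing price, it is binding.
At p = 25: qd = 176 - 6·25 = 26 and qs = 7·25 - 110 = 65.
Surplus = qs - qd = 39.
Government expenditure = surplus × support price = 39 × 25 = 975.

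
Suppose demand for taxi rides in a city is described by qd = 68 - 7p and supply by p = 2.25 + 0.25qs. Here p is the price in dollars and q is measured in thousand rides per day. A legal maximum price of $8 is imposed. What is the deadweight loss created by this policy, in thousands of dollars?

Rearranging supply gives qs = 4p - 9. In a free market, 68 - 7p = 4p - 9 gives the equilibrium p* = 7, q* = 19.
The ceiling of 8 is above the equilibrium price 7, so it is not binding; the market clears at p* = 7, q* = 19.
Since the control does not bind, no trades are prevented and deadweight loss is zero.

0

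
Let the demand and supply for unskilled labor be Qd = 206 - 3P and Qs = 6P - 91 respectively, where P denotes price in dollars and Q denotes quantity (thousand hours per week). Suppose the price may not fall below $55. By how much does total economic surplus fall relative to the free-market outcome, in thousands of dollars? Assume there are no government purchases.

Setting quantity demanded equal to quantity supplied, 206 - 3P = 6P - 91, gives P* = 33 and Q* = 107.
Because the floor (55) lies above the market-clearing price, it is binding.
At P = 55: Qd = 206 - 3·55 = 41 and Qs = 6·55 - 91 = 239.
Quantity traded falls to 41. At Q = 41 the demand price is (206 - 41)/3 = 55 and the supply price is (91 + 41)/6 = 22.
Deadweight loss = ½ · (55 - 22) · (107 - 41) = ½ · 33 · 66 = 1089.

1089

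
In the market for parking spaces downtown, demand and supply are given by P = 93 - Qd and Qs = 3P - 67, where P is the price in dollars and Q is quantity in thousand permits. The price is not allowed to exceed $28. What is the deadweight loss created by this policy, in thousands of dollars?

864

Rearranging demand gives Qd = 93 - P. Without the control the market clears where 93 - P = 3P - 67, i.e. P* = 40 and Q* = 53.
The ceiling of 28 is below the equilibrium price 40, so it binds.
At P = 28: Qd = 93 - 28 = 65 and Qs = 3·28 - 67 = 17.
Quantity traded falls to 17. At Q = 17 the demand price is 93 - 17 = 76 and the supply price is (67 + 17)/3 = 28.
Deadweight loss = ½ · (76 - 28) · (53 - 17) = ½ · 48 · 36 = 864.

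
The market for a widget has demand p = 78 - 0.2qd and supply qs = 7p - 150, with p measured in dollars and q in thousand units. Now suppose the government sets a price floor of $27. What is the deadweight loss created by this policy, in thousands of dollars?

Rearranging demand gives qd = 390 - 5p. In a free market, 390 - 5p = 7p - 150 gives the equilibrium p* = 45, q* = 165.
Since 27 is below p* = 45, the floor does not bind and the free-market outcome prevails.
Since the control does not bind, no trades are prevented and deadweight loss is zero.

0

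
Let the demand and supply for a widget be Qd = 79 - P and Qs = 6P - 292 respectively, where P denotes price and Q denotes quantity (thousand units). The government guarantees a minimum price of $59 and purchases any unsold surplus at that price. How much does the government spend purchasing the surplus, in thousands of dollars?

Without the control the market clears where 79 - P = 6P - 292, i.e. P* = 53 and Q* = 26.
The floor of 59 is above the equilibrium price 53, so it binds.
At P = 59: Qd = 79 - 59 = 20 and Qs = 6·59 - 292 = 62.
Surplus = Qs - Qd = 42.
Government expenditure = surplus × support price = 42 × 59 = 2478.

2478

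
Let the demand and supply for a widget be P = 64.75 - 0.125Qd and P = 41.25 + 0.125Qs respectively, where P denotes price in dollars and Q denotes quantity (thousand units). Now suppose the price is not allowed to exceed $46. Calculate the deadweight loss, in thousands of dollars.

Rearranging demand gives Qd = 518 - 8P; rearranging supply gives Qs = 8P - 330. In a free market, 518 - 8P = 8P - 330 gives the equilibrium P* = 53, Q* = 94.
Since 46 < 53, the ceiling is binding.
At P = 46: Qd = 518 - 8·46 = 150 and Qs = 8·46 - 330 = 38.
Quantity traded falls to 38. At Q = 38 the demand price is (518 - 38)/8 = 60 and the supply price is (330 + 38)/8 = 46.
Deadweight loss = ½ · (60 - 46) · (94 - 38) = ½ · 14 · 56 = 392.

392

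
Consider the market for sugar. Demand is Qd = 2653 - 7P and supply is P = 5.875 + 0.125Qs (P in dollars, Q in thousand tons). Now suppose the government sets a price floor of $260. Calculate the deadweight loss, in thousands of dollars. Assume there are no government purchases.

Rearranging supply gives Qs = 8P - 47. In a free market, 2653 - 7P = 8P - 47 gives the equilibrium P* = 180, Q* = 1393.
Since 260 > 180, the floor is binding.
At P = 260: Qd = 2653 - 7·260 = 833 and Qs = 8·260 - 47 = 2033.
Quantity traded falls to 833. At Q = 833 the demand price is (2653 - 833)/7 = 260 and the supply price is (47 + 833)/8 = 110.
Deadweight loss = ½ · (260 - 110) · (1393 - 833) = ½ · 150 · 560 = 42000.

42000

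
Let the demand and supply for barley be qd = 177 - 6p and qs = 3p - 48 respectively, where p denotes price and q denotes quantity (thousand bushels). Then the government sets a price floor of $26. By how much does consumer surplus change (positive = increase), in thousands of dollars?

-24

In a free market, 177 - 6p = 3p - 48 gives the equilibrium p* = 25, q* = 27.
Since 26 > 25, the floor is binding.
At p = 26: qd = 177 - 6·26 = 21 and qs = 3·26 - 48 = 30.
Consumer surplus without the control is ½ · (29.5 - 25) · 27 = 60.75.
With the floor, consumers buy 21 units at 26, so CS = ½ · (29.5 - 26) · 21 = 36.75.
Change in consumer surplus = 36.75 - 60.75 = -24.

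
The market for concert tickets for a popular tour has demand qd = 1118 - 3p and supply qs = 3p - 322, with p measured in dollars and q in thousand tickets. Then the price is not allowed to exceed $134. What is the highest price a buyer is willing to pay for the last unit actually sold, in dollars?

Without the control the market clears where 1118 - 3p = 3p - 322, i.e. p* = 240 and q* = 398.
The ceiling of 134 is below the equilibrium price 240, so it binds.
At p = 134: qd = 1118 - 3·134 = 716 and qs = 3·134 - 322 = 80.
Only 80 units reach the market. On the demand curve, the marginal buyer's willingness to pay at q = 80 is (1118 - 80)/3 = 346.

346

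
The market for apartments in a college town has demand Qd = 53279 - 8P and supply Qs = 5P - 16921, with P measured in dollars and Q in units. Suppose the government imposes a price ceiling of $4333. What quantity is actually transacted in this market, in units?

4744

Setting quantity demanded equal to quantity supplied, 53279 - 8P = 5P - 16921, gives P* = 5400 and Q* = 10079.
Because the ceiling (4333) lies below the market-clearing price, it is binding.
At P = 4333: Qd = 53279 - 8·4333 = 18615 and Qs = 5·4333 - 16921 = 4744.
The quantity actually transacted is the short side, supply: 4744.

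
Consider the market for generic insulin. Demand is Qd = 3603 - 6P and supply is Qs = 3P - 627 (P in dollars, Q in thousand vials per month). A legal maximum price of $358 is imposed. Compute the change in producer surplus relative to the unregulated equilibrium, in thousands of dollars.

Equilibrium: 3603 - 6P = 3P - 627, so 4230 = 9P and P* = 470, Q* = 783.
Because the ceiling (358) lies below the market-clearing price, it is binding.
At P = 358: Qd = 3603 - 6·358 = 1455 and Qs = 3·358 - 627 = 447.
Producer surplus without the control is ½ · (470 - 209) · 783 = 102181.5.
With the ceiling, producers sell 447 units at 358, so PS = ½ · (358 - 209) · 447 = 33301.5.
Change in producer surplus = 33301.5 - 102181.5 = -68880.

-68880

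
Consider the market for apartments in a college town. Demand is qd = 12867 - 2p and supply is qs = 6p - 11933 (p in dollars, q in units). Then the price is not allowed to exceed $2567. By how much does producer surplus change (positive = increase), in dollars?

-2701244

Equilibrium: 12867 - 2p = 6p - 11933, so 24800 = 8p and p* = 3100, q* = 6667.
Because the ceiling (2567) lies below the market-clearing price, it is binding.
At p = 2567: qd = 12867 - 2·2567 = 7733 and qs = 6·2567 - 11933 = 3469.
Producer surplus without the control is ½ · (3100 - 11933/6) · 6667 = 44448889/12.
With the ceiling, producers sell 3469 units at 2567, so PS = ½ · (2567 - 11933/6) · 3469 = 12033961/12.
Change in producer surplus = 12033961/12 - 44448889/12 = -2701244.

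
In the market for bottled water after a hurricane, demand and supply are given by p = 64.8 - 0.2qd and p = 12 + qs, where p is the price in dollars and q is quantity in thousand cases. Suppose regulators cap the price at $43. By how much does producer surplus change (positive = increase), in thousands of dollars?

-487.5

Rearranging demand gives qd = 324 - 5p; rearranging supply gives qs = p - 12. In a free market, 324 - 5p = p - 12 gives the equilibrium p* = 56, q* = 44.
The ceiling of 43 is below the equilibrium price 56, so it binds.
At p = 43: qd = 324 - 5·43 = 109 and qs = 43 - 12 = 31.
Producer surplus without the control is ½ · (56 - 12) · 44 = 968.
With the ceiling, producers sell 31 units at 43, so PS = ½ · (43 - 12) · 31 = 480.5.
Change in producer surplus = 480.5 - 968 = -487.5.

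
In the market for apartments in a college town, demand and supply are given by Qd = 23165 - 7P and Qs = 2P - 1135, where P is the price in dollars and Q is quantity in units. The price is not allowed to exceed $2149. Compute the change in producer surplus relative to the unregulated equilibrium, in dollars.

In a free market, 23165 - 7P = 2P - 1135 gives the equilibrium P* = 2700, Q* = 4265.
Because the ceiling (2149) lies below the market-clearing price, it is binding.
At P = 2149: Qd = 23165 - 7·2149 = 8122 and Qs = 2·2149 - 1135 = 3163.
Producer surplus without the control is ½ · (2700 - 567.5) · 4265 = 4547556.25.
With the ceiling, producers sell 3163 units at 2149, so PS = ½ · (2149 - 567.5) · 3163 = 2501142.25.
Change in producer surplus = 2501142.25 - 4547556.25 = -2046414.

-2046414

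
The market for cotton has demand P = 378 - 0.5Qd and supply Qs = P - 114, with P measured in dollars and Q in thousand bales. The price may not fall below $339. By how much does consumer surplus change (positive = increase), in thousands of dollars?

-6223

Rearranging demand gives Qd = 756 - 2P. Equilibrium: 756 - 2P = P - 114, so 870 = 3P and P* = 290, Q* = 176.
Because the floor (339) lies above the market-clearing price, it is binding.
At P = 339: Qd = 756 - 2·339 = 78 and Qs = 339 - 114 = 225.
Consumer surplus without the control is ½ · (378 - 290) · 176 = 7744.
With the floor, consumers buy 78 units at 339, so CS = ½ · (378 - 339) · 78 = 1521.
Change in consumer surplus = 1521 - 7744 = -6223.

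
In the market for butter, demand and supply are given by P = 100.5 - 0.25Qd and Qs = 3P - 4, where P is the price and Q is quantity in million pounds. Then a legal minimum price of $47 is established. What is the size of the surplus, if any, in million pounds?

Rearranging demand gives Qd = 402 - 4P. In a free market, 402 - 4P = 3P - 4 gives the equilibrium P* = 58, Q* = 170.
The floor of 47 is below the equilibrium price 58, so it is not binding; the market clears at P* = 58, Q* = 170.
Since the control does not bind, there is no surplus.

0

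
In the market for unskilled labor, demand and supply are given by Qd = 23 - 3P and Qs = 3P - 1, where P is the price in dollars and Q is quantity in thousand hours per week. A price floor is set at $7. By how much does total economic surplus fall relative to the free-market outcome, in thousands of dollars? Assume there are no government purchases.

27

Without the control the market clears where 23 - 3P = 3P - 1, i.e. P* = 4 and Q* = 11.
Because the floor (7) lies above the market-clearing price, it is binding.
At P = 7: Qd = 23 - 3·7 = 2 and Qs = 3·7 - 1 = 20.
Quantity traded falls to 2. At Q = 2 the demand price is (23 - 2)/3 = 7 and the supply price is (1 + 2)/3 = 1.
Deadweight loss = ½ · (7 - 1) · (11 - 2) = ½ · 6 · 9 = 27.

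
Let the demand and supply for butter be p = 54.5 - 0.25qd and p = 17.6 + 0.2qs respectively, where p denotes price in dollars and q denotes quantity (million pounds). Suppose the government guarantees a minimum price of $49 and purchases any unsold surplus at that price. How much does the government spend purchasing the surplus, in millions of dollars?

6615

Rearranging demand gives qd = 218 - 4p; rearranging supply gives qs = 5p - 88. Without the control the market clears where 218 - 4p = 5p - 88, i.e. p* = 34 and q* = 82.
The floor of 49 is above the equilibrium price 34, so it binds.
At p = 49: qd = 218 - 4·49 = 22 and qs = 5·49 - 88 = 157.
Surplus = qs - qd = 135.
Government expenditure = surplus × support price = 135 × 49 = 6615.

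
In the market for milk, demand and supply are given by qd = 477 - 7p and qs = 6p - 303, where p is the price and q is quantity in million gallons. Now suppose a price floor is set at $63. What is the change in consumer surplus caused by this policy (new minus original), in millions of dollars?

Setting quantity demanded equal to quantity supplied, 477 - 7p = 6p - 303, gives p* = 60 and q* = 57.
The floor of 63 is above the equilibrium price 60, so it binds.
At p = 63: qd = 477 - 7·63 = 36 and qs = 6·63 - 303 = 75.
Consumer surplus without the control is ½ · (477/7 - 60) · 57 = 3249/14.
With the floor, consumers buy 36 units at 63, so CS = ½ · (477/7 - 63) · 36 = 648/7.
Change in consumer surplus = 648/7 - 3249/14 = -139.5.

-139.5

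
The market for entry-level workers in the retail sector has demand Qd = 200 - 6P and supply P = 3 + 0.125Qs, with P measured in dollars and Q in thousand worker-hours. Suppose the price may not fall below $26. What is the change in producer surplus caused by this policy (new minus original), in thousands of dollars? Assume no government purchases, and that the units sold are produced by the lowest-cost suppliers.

Rearranging supply gives Qs = 8P - 24. Setting quantity demanded equal to quantity supplied, 200 - 6P = 8P - 24, gives P* = 16 and Q* = 104.
The floor of 26 is above the equilibrium price 16, so it binds.
At P = 26: Qd = 200 - 6·26 = 44 and Qs = 8·26 - 24 = 184.
Producer surplus without the control is ½ · (16 - 3) · 104 = 676.
With the floor, 44 units are sold at 26. The supply price at Q = 44 is 8.5, so PS = ½ · [(26 - 3) + (26 - 8.5)] · 44 = 891.
Change in producer surplus = 891 - 676 = 215.

215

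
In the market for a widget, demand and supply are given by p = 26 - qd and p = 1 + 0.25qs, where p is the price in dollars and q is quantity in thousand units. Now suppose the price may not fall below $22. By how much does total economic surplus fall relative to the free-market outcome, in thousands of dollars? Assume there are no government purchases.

160

Rearranging demand gives qd = 26 - p; rearranging supply gives qs = 4p - 4. Equilibrium: 26 - p = 4p - 4, so 30 = 5p and p* = 6, q* = 20.
Because the floor (22) lies above the market-clearing price, it is binding.
At p = 22: qd = 26 - 22 = 4 and qs = 4·22 - 4 = 84.
Quantity traded falls to 4. At q = 4 the demand price is 26 - 4 = 22 and the supply price is (4 + 4)/4 = 2.
Deadweight loss = ½ · (22 - 2) · (20 - 4) = ½ · 20 · 16 = 160.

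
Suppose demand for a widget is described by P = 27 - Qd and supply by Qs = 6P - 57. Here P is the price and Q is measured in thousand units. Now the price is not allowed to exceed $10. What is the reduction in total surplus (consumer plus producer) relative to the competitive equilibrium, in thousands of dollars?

Rearranging demand gives Qd = 27 - P. Without the control the market clears where 27 - P = 6P - 57, i.e. P* = 12 and Q* = 15.
Because the ceiling (10) lies below the market-clearing price, it is binding.
At P = 10: Qd = 27 - 10 = 17 and Qs = 6·10 - 57 = 3.
Quantity traded falls to 3. At Q = 3 the demand price is 27 - 3 = 24 and the supply price is (57 + 3)/6 = 10.
Deadweight loss = ½ · (24 - 10) · (15 - 3) = ½ · 14 · 12 = 84.

84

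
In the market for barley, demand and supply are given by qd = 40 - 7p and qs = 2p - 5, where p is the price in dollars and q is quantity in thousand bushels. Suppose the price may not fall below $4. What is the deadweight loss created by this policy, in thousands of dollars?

0

In a free market, 40 - 7p = 2p - 5 gives the equilibrium p* = 5, q* = 5.
The floor of 4 is below the equilibrium price 5, so it is not binding; the market clears at p* = 5, q* = 5.
Since the control does not bind, no trades are prevented and deadweight loss is zero.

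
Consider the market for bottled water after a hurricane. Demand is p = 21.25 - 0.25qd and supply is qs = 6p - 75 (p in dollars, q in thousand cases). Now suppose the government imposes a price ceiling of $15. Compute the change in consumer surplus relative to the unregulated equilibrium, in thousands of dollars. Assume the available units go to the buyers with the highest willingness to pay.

Rearranging demand gives qd = 85 - 4p. Without the control the market clears where 85 - 4p = 6p - 75, i.e. p* = 16 and q* = 21.
Because the ceiling (15) lies below the market-clearing price, it is binding.
At p = 15: qd = 85 - 4·15 = 25 and qs = 6·15 - 75 = 15.
Consumer surplus without the control is ½ · (21.25 - 16) · 21 = 55.125.
With the ceiling, 15 units are sold at 15 (assume they go to the highest-value buyers). The demand price at q = 15 is 17.5, so CS = ½ · [(21.25 - 15) + (17.5 - 15)] · 15 = 65.625.
Change in consumer surplus = 65.625 - 55.125 = 10.5.

10.5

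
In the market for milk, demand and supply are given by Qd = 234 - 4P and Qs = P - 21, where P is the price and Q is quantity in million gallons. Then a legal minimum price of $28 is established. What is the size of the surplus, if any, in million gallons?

In a free market, 234 - 4P = P - 21 gives the equilibrium P* = 51, Q* = 30.
Since 28 is below P* = 51, the floor does not bind and the free-market outcome prevails.
Since the control does not bind, there is no surplus.

0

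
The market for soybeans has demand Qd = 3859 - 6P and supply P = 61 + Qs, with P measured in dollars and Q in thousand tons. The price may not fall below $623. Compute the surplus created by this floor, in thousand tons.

Rearranging supply gives Qs = P - 61. Setting quantity demanded equal to quantity supplied, 3859 - 6P = P - 61, gives P* = 560 and Q* = 499.
Since 623 > 560, the floor is binding.
At P = 623: Qd = 3859 - 6·623 = 121 and Qs = 623 - 61 = 562.
Surplus = Qs - Qd = 562 - 121 = 441.

441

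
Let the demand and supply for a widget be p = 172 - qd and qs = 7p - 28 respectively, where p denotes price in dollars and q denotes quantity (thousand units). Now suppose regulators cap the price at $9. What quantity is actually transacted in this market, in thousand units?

35

Rearranging demand gives qd = 172 - p. In a free market, 172 - p = 7p - 28 gives the equilibrium p* = 25, q* = 147.
The ceiling of 9 is below the equilibrium price 25, so it binds.
At p = 9: qd = 172 - 9 = 163 and qs = 7·9 - 28 = 35.
The quantity actually transacted is the short side, supply: 35.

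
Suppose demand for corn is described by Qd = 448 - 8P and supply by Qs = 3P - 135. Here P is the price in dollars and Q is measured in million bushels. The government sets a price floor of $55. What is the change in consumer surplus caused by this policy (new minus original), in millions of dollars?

Equilibrium: 448 - 8P = 3P - 135, so 583 = 11P and P* = 53, Q* = 24.
Since 55 > 53, the floor is binding.
At P = 55: Qd = 448 - 8·55 = 8 and Qs = 3·55 - 135 = 30.
Consumer surplus without the control is ½ · (56 - 53) · 24 = 36.
With the floor, consumers buy 8 units at 55, so CS = ½ · (56 - 55) · 8 = 4.
Change in consumer surplus = 4 - 36 = -32.

-32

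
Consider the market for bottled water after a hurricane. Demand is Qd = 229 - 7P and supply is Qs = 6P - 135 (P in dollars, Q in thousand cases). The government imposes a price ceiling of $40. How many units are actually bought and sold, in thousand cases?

Setting quantity demanded equal to quantity supplied, 229 - 7P = 6P - 135, gives P* = 28 and Q* = 33.
Since 40 is above P* = 28, the ceiling does not bind and the free-market outcome prevails.

33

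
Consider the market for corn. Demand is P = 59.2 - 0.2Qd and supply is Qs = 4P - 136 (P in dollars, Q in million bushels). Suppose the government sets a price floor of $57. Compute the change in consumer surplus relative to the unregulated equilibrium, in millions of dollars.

-301.5

Rearranging demand gives Qd = 296 - 5P. In a free market, 296 - 5P = 4P - 136 gives the equilibrium P* = 48, Q* = 56.
Because the floor (57) lies above the market-clearing price, it is binding.
At P = 57: Qd = 296 - 5·57 = 11 and Qs = 4·57 - 136 = 92.
Consumer surplus without the control is ½ · (59.2 - 48) · 56 = 313.6.
With the floor, consumers buy 11 units at 57, so CS = ½ · (59.2 - 57) · 11 = 12.1.
Change in consumer surplus = 12.1 - 313.6 = -301.5.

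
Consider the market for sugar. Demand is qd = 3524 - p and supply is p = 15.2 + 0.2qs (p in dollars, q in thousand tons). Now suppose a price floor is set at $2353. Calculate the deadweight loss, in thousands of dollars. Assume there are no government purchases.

1843805.4

Rearranging supply gives qs = 5p - 76. Setting quantity demanded equal to quantity supplied, 3524 - p = 5p - 76, gives p* = 600 and q* = 2924.
Since 2353 > 600, the floor is binding.
At p = 2353: qd = 3524 - 2353 = 1171 and qs = 5·2353 - 76 = 11689.
Quantity traded falls to 1171. At q = 1171 the demand price is 3524 - 1171 = 2353 and the supply price is (76 + 1171)/5 = 249.4.
Deadweight loss = ½ · (2353 - 249.4) · (2924 - 1171) = ½ · 2103.6 · 1753 = 1843805.4.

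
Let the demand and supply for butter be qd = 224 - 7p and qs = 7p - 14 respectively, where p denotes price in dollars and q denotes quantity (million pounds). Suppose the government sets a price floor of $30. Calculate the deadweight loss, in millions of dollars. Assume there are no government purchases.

Equilibrium: 224 - 7p = 7p - 14, so 238 = 14p and p* = 17, q* = 105.
Because the floor (30) lies above the market-clearing price, it is binding.
At p = 30: qd = 224 - 7·30 = 14 and qs = 7·30 - 14 = 196.
Quantity traded falls to 14. At q = 14 the demand price is (224 - 14)/7 = 30 and the supply price is (14 + 14)/7 = 4.
Deadweight loss = ½ · (30 - 4) · (105 - 14) = ½ · 26 · 91 = 1183.

1183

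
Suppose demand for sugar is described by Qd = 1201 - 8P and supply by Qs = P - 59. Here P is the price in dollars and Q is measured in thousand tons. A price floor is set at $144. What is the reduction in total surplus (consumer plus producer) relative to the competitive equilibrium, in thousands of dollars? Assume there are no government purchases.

Without the control the market clears where 1201 - 8P = P - 59, i.e. P* = 140 and Q* = 81.
Because the floor (144) lies above the market-clearing price, it is binding.
At P = 144: Qd = 1201 - 8·144 = 49 and Qs = 144 - 59 = 85.
Quantity traded falls to 49. At Q = 49 the demand price is (1201 - 49)/8 = 144 and the supply price is 59 + 49 = 108.
Deadweight loss = ½ · (144 - 108) · (81 - 49) = ½ · 36 · 32 = 576.

576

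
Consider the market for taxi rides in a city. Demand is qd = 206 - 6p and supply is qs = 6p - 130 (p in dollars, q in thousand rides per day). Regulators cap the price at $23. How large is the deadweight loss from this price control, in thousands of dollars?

In a free market, 206 - 6p = 6p - 130 gives the equilibrium p* = 28, q* = 38.
Because the ceiling (23) lies below the market-clearing price, it is binding.
At p = 23: qd = 206 - 6·23 = 68 and qs = 6·23 - 130 = 8.
Quantity traded falls to 8. At q = 8 the demand price is (206 - 8)/6 = 33 and the supply price is (130 + 8)/6 = 23.
Deadweight loss = ½ · (33 - 23) · (38 - 8) = ½ · 10 · 30 = 150.

150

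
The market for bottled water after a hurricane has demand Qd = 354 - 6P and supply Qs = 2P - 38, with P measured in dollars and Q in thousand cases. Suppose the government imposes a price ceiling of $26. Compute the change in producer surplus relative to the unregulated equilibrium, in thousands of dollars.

-851

Equilibrium: 354 - 6P = 2P - 38, so 392 = 8P and P* = 49, Q* = 60.
The ceiling of 26 is below the equilibrium price 49, so it binds.
At P = 26: Qd = 354 - 6·26 = 198 and Qs = 2·26 - 38 = 14.
Producer surplus without the control is ½ · (49 - 19) · 60 = 900.
With the ceiling, producers sell 14 units at 26, so PS = ½ · (26 - 19) · 14 = 49.
Change in producer surplus = 49 - 900 = -851.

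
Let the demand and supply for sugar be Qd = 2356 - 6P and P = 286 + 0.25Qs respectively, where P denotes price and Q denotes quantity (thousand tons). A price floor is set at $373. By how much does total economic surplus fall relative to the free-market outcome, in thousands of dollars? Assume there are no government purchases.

3967.5

Rearranging supply gives Qs = 4P - 1144. Setting quantity demanded equal to quantity supplied, 2356 - 6P = 4P - 1144, gives P* = 350 and Q* = 256.
The floor of 373 is above the equilibrium price 350, so it binds.
At P = 373: Qd = 2356 - 6·373 = 118 and Qs = 4·373 - 1144 = 348.
Quantity traded falls to 118. At Q = 118 the demand price is (2356 - 118)/6 = 373 and the supply price is (1144 + 118)/4 = 315.5.
Deadweight loss = ½ · (373 - 315.5) · (256 - 118) = ½ · 57.5 · 138 = 3967.5.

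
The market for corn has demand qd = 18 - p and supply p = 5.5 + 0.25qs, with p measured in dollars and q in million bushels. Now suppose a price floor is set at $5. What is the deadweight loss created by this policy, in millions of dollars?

0

Rearranging supply gives qs = 4p - 22. In a free market, 18 - p = 4p - 22 gives the equilibrium p* = 8, q* = 10.
The floor of 5 is below the equilibrium price 8, so it is not binding; the market clears at p* = 8, q* = 10.
Since the control does not bind, no trades are prevented and deadweight loss is zero.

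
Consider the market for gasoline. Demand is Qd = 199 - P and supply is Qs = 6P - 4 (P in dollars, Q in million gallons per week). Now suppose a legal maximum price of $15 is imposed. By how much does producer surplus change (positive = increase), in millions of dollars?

-1792

Without the control the market clears where 199 - P = 6P - 4, i.e. P* = 29 and Q* = 170.
The ceiling of 15 is below the equilibrium price 29, so it binds.
At P = 15: Qd = 199 - 15 = 184 and Qs = 6·15 - 4 = 86.
Producer surplus without the control is ½ · (29 - 2/3) · 170 = 7225/3.
With the ceiling, producers sell 86 units at 15, so PS = ½ · (15 - 2/3) · 86 = 1849/3.
Change in producer surplus = 1849/3 - 7225/3 = -1792.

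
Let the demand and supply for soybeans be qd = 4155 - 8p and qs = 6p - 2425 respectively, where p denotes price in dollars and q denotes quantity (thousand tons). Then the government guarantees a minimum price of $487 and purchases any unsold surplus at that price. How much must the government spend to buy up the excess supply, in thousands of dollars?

Without the control the market clears where 4155 - 8p = 6p - 2425, i.e. p* = 470 and q* = 395.
The floor of 487 is above the equilibrium price 470, so it binds.
At p = 487: qd = 4155 - 8·487 = 259 and qs = 6·487 - 2425 = 497.
Surplus = qs - qd = 238.
Government expenditure = surplus × support price = 238 × 487 = 115906.

115906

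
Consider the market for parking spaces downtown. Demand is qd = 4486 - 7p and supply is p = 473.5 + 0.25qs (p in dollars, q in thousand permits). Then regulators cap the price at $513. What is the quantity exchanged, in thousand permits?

158

Rearranging supply gives qs = 4p - 1894. Setting quantity demanded equal to quantity supplied, 4486 - 7p = 4p - 1894, gives p* = 580 and q* = 426.
The ceiling of 513 is below the equilibrium price 580, so it binds.
At p = 513: qd = 4486 - 7·513 = 895 and qs = 4·513 - 1894 = 158.
The quantity actually transacted is the short side, supply: 158.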